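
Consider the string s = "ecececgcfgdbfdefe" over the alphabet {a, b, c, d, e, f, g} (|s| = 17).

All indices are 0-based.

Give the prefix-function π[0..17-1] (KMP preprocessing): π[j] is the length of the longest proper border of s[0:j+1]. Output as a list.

[0, 0, 1, 2, 3, 4, 0, 0, 0, 0, 0, 0, 0, 0, 1, 0, 1]

π[0] = 0
j=1 s[j]='c': π[1]=0 (border '')
j=2 s[j]='e': π[2]=1 (border 'e')
j=3 s[j]='c': π[3]=2 (border 'ec')
j=4 s[j]='e': π[4]=3 (border 'ece')
j=5 s[j]='c': π[5]=4 (border 'ecec')
j=6 s[j]='g': k: 4→2→0; π[6]=0 (border '')
j=7 s[j]='c': π[7]=0 (border '')
j=8 s[j]='f': π[8]=0 (border '')
j=9 s[j]='g': π[9]=0 (border '')
j=10 s[j]='d': π[10]=0 (border '')
j=11 s[j]='b': π[11]=0 (border '')
j=12 s[j]='f': π[12]=0 (border '')
j=13 s[j]='d': π[13]=0 (border '')
j=14 s[j]='e': π[14]=1 (border 'e')
j=15 s[j]='f': k: 1→0; π[15]=0 (border '')
j=16 s[j]='e': π[16]=1 (border 'e')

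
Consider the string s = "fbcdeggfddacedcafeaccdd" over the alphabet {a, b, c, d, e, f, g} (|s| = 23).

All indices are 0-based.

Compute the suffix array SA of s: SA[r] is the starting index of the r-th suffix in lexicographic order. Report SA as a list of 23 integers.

[18, 10, 15, 1, 14, 19, 20, 2, 11, 22, 9, 13, 21, 8, 3, 17, 12, 4, 0, 7, 16, 6, 5]

sorted suffixes:
  #0 SA[0]=18  'accdd'
  #1 SA[1]=10  'acedcafeaccdd'
  #2 SA[2]=15  'afeaccdd'
  #3 SA[3]=1  'bcdeggfddacedcafeaccdd'
  #4 SA[4]=14  'cafeaccdd'
  #5 SA[5]=19  'ccdd'
  #6 SA[6]=20  'cdd'
  #7 SA[7]=2  'cdeggfddacedcafeaccdd'
  #8 SA[8]=11  'cedcafeaccdd'
  #9 SA[9]=22  'd'
  #10 SA[10]=9  'dacedcafeaccdd'
  #11 SA[11]=13  'dcafeaccdd'
  #12 SA[12]=21  'dd'
  #13 SA[13]=8  'ddacedcafeaccdd'
  #14 SA[14]=3  'deggfddacedcafeaccdd'
  #15 SA[15]=17  'eaccdd'
  #16 SA[16]=12  'edcafeaccdd'
  #17 SA[17]=4  'eggfddacedcafeaccdd'
  #18 SA[18]=0  'fbcdeggfddacedcafeaccdd'
  #19 SA[19]=7  'fddacedcafeaccdd'
  #20 SA[20]=16  'feaccdd'
  #21 SA[21]=6  'gfddacedcafeaccdd'
  #22 SA[22]=5  'ggfddacedcafeaccdd'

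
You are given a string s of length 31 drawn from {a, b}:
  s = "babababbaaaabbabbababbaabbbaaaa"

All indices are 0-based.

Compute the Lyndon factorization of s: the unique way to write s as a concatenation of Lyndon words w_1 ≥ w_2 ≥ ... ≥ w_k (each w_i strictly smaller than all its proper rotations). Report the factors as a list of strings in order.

["b", "abababb", "aaaabbabbababbaabbb", "a", "a", "a", "a"]

emit factor 1: 'b' (i=0, period=1)
emit factor 2: 'abababb' (i=1, period=7)
emit factor 3: 'aaaabbabbababbaabbb' (i=8, period=19)
emit factor 4: 'a' (i=27, period=1)
emit factor 5: 'a' (i=28, period=1)
emit factor 6: 'a' (i=29, period=1)
emit factor 7: 'a' (i=30, period=1)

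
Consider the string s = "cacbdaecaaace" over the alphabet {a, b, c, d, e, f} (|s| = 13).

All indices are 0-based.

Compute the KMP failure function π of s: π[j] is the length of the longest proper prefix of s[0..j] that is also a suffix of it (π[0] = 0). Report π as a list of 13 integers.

[0, 0, 1, 0, 0, 0, 0, 1, 2, 0, 0, 1, 0]

π[0] = 0
j=1 s[j]='a': π[1]=0 (border '')
j=2 s[j]='c': π[2]=1 (border 'c')
j=3 s[j]='b': k: 1→0; π[3]=0 (border '')
j=4 s[j]='d': π[4]=0 (border '')
j=5 s[j]='a': π[5]=0 (border '')
j=6 s[j]='e': π[6]=0 (border '')
j=7 s[j]='c': π[7]=1 (border 'c')
j=8 s[j]='a': π[8]=2 (border 'ca')
j=9 s[j]='a': k: 2→0; π[9]=0 (border '')
j=10 s[j]='a': π[10]=0 (border '')
j=11 s[j]='c': π[11]=1 (border 'c')
j=12 s[j]='e': k: 1→0; π[12]=0 (border '')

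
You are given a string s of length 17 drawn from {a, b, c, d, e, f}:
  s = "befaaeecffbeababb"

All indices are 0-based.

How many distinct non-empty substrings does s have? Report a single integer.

rank→(start, suffix):
  0 → (3, 'aaeecffbeababb')
  1 → (12, 'ababb')
  2 → (14, 'abb')
  3 → (4, 'aeecffbeababb')
  4 → (16, 'b')
  5 → (13, 'babb')
  6 → (15, 'bb')
  7 → (10, 'beababb')
  8 → (0, 'befaaeecffbeababb')
  9 → (7, 'cffbeababb')
  10 → (11, 'eababb')
  11 → (6, 'ecffbeababb')
  12 → (5, 'eecffbeababb')
  13 → (1, 'efaaeecffbeababb')
  14 → (2, 'faaeecffbeababb')
  15 → (9, 'fbeababb')
  16 → (8, 'ffbeababb')

SA = [3, 12, 14, 4, 16, 13, 15, 10, 0, 7, 11, 6, 5, 1, 2, 9, 8]
[i] adj suffixes → lcp
  [1] 3/12 → 1 ('a')
  [2] 12/14 → 2 ('ab')
  [3] 14/4 → 1 ('a')
  [4] 4/16 → 0 ('')
  [5] 16/13 → 1 ('b')
  [6] 13/15 → 1 ('b')
  [7] 15/10 → 1 ('b')
  [8] 10/0 → 2 ('be')
  [9] 0/7 → 0 ('')
  [10] 7/11 → 0 ('')
  [11] 11/6 → 1 ('e')
  [12] 6/5 → 1 ('e')
  [13] 5/1 → 1 ('e')
  [14] 1/2 → 0 ('')
  [15] 2/9 → 1 ('f')
  [16] 9/8 → 1 ('f')

n(n+1)/2 = 17·18/2 = 153
Σ LCP = 0 + 1 + 2 + 1 + 0 + 1 + 1 + 1 + 2 + 0 + 0 + 1 + 1 + 1 + 0 + 1 + 1 = 14
distinct = 153 − 14 = 139

139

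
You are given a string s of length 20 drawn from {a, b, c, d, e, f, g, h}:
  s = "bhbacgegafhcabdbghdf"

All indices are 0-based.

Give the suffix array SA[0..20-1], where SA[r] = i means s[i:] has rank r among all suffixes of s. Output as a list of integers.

rank→(start, suffix):
  0 → (12, 'abdbghdf')
  1 → (3, 'acgegafhcabdbghdf')
  2 → (8, 'afhcabdbghdf')
  3 → (2, 'bacgegafhcabdbghdf')
  4 → (13, 'bdbghdf')
  5 → (15, 'bghdf')
  6 → (0, 'bhbacgegafhcabdbghdf')
  7 → (11, 'cabdbghdf')
  8 → (4, 'cgegafhcabdbghdf')
  9 → (14, 'dbghdf')
  10 → (18, 'df')
  11 → (6, 'egafhcabdbghdf')
  12 → (19, 'f')
  13 → (9, 'fhcabdbghdf')
  14 → (7, 'gafhcabdbghdf')
  15 → (5, 'gegafhcabdbghdf')
  16 → (16, 'ghdf')
  17 → (1, 'hbacgegafhcabdbghdf')
  18 → (10, 'hcabdbghdf')
  19 → (17, 'hdf')

[12, 3, 8, 2, 13, 15, 0, 11, 4, 14, 18, 6, 19, 9, 7, 5, 16, 1, 10, 17]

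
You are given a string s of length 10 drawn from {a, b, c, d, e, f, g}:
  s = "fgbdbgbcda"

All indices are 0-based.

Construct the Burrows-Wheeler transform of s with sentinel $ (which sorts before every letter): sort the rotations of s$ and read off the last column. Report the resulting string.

rank  rotation     last
    0  $fgbdbgbcda  a
    1  a$fgbdbgbcd  d
    2  bcda$fgbdbg  g
    3  bdbgbcda$fg  g
    4  bgbcda$fgbd  d
    5  cda$fgbdbgb  b
    6  da$fgbdbgbc  c
    7  dbgbcda$fgb  b
    8  fgbdbgbcda$  $
    9  gbcda$fgbdb  b
   10  gbdbgbcda$f  f

adggdbcb$bf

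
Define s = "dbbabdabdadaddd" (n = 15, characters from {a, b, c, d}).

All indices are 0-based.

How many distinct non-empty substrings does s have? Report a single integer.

98

sorted suffixes:
  #0 SA[0]=3  'abdabdadaddd'
  #1 SA[1]=6  'abdadaddd'
  #2 SA[2]=9  'adaddd'
  #3 SA[3]=11  'addd'
  #4 SA[4]=2  'babdabdadaddd'
  #5 SA[5]=1  'bbabdabdadaddd'
  #6 SA[6]=4  'bdabdadaddd'
  #7 SA[7]=7  'bdadaddd'
  #8 SA[8]=14  'd'
  #9 SA[9]=5  'dabdadaddd'
  #10 SA[10]=8  'dadaddd'
  #11 SA[11]=10  'daddd'
  #12 SA[12]=0  'dbbabdabdadaddd'
  #13 SA[13]=13  'dd'
  #14 SA[14]=12  'ddd'

SA = [3, 6, 9, 11, 2, 1, 4, 7, 14, 5, 8, 10, 0, 13, 12]
i: (SA[i-1],SA[i]) lcp shared
  1: (3,6) 4 'abda'
  2: (6,9) 1 'a'
  3: (9,11) 2 'ad'
  4: (11,2) 0 ''
  5: (2,1) 1 'b'
  6: (1,4) 1 'b'
  7: (4,7) 3 'bda'
  8: (7,14) 0 ''
  9: (14,5) 1 'd'
  10: (5,8) 2 'da'
  11: (8,10) 3 'dad'
  12: (10,0) 1 'd'
  13: (0,13) 1 'd'
  14: (13,12) 2 'dd'

n(n+1)/2 = 15·16/2 = 120
Σ LCP = 0 + 4 + 1 + 2 + 0 + 1 + 1 + 3 + 0 + 1 + 2 + 3 + 1 + 1 + 2 = 22
distinct = 120 − 22 = 98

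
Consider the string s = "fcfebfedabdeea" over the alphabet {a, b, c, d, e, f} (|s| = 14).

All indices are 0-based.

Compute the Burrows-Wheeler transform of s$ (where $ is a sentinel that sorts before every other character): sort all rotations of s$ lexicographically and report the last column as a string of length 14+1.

aedaefebeffd$cb

rank  rotation         last
    0  $fcfebfedabdeea  a
    1  a$fcfebfedabdee  e
    2  abdeea$fcfebfed  d
    3  bdeea$fcfebfeda  a
    4  bfedabdeea$fcfe  e
    5  cfebfedabdeea$f  f
    6  dabdeea$fcfebfe  e
    7  deea$fcfebfedab  b
    8  ea$fcfebfedabde  e
    9  ebfedabdeea$fcf  f
   10  edabdeea$fcfebf  f
   11  eea$fcfebfedabd  d
   12  fcfebfedabdeea$  $
   13  febfedabdeea$fc  c
   14  fedabdeea$fcfeb  b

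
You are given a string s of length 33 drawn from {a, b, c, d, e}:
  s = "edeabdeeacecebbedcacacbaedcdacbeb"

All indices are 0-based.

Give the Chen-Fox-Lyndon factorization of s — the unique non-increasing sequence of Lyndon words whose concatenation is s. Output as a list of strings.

emit factor 1: 'e' (i=0, period=1)
emit factor 2: 'de' (i=1, period=2)
emit factor 3: 'abdeeacecebbedcacacbaedcdacbeb' (i=3, period=30)

["e", "de", "abdeeacecebbedcacacbaedcdacbeb"]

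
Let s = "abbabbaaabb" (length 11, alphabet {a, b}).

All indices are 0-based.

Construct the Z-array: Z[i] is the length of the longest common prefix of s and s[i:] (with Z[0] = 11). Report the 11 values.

[11, 0, 0, 4, 0, 0, 1, 1, 3, 0, 0]

Z[0]=11
i=1: i≥r, start 0; Z[1]=0
i=2: i≥r, start 0; Z[2]=0
i=3: i≥r, start 0; Z[3]=4 grow→box=[3,7)
i=4: min(r-i=3, Z[1]=0)=0; Z[4]=0
i=5: min(r-i=2, Z[2]=0)=0; Z[5]=0
i=6: min(r-i=1, Z[3]=4)=1; Z[6]=1
i=7: i≥r, start 0; Z[7]=1 grow→box=[7,8)
i=8: i≥r, start 0; Z[8]=3 grow→box=[8,11)
i=9: min(r-i=2, Z[1]=0)=0; Z[9]=0
i=10: min(r-i=1, Z[2]=0)=0; Z[10]=0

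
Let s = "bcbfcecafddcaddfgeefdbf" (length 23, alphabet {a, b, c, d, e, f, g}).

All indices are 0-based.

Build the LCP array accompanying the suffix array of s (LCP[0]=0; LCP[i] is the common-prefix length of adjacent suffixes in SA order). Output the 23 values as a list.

[0, 1, 0, 1, 2, 0, 2, 1, 1, 0, 1, 1, 2, 1, 0, 1, 1, 0, 1, 1, 2, 1, 0]

rank | idx | suffix
   0 |  12 | addfgeefdbf
   1 |   7 | afddcaddfgeefdbf
   2 |   0 | bcbfcecafddcaddfgeefdbf
   3 |  21 | bf
   4 |   2 | bfcecafddcaddfgeefdbf
   5 |  11 | caddfgeefdbf
   6 |   6 | cafddcaddfgeefdbf
   7 |   1 | cbfcecafddcaddfgeefdbf
   8 |   4 | cecafddcaddfgeefdbf
   9 |  20 | dbf
  10 |  10 | dcaddfgeefdbf
  11 |   9 | ddcaddfgeefdbf
  12 |  13 | ddfgeefdbf
  13 |  14 | dfgeefdbf
  14 |   5 | ecafddcaddfgeefdbf
  15 |  17 | eefdbf
  16 |  18 | efdbf
  17 |  22 | f
  18 |   3 | fcecafddcaddfgeefdbf
  19 |  19 | fdbf
  20 |   8 | fddcaddfgeefdbf
  21 |  15 | fgeefdbf
  22 |  16 | geefdbf

SA = [12, 7, 0, 21, 2, 11, 6, 1, 4, 20, 10, 9, 13, 14, 5, 17, 18, 22, 3, 19, 8, 15, 16]
i: (SA[i-1],SA[i]) lcp shared
  1: (12,7) 1 'a'
  2: (7,0) 0 ''
  3: (0,21) 1 'b'
  4: (21,2) 2 'bf'
  5: (2,11) 0 ''
  6: (11,6) 2 'ca'
  7: (6,1) 1 'c'
  8: (1,4) 1 'c'
  9: (4,20) 0 ''
  10: (20,10) 1 'd'
  11: (10,9) 1 'd'
  12: (9,13) 2 'dd'
  13: (13,14) 1 'd'
  14: (14,5) 0 ''
  15: (5,17) 1 'e'
  16: (17,18) 1 'e'
  17: (18,22) 0 ''
  18: (22,3) 1 'f'
  19: (3,19) 1 'f'
  20: (19,8) 2 'fd'
  21: (8,15) 1 'f'
  22: (15,16) 0 ''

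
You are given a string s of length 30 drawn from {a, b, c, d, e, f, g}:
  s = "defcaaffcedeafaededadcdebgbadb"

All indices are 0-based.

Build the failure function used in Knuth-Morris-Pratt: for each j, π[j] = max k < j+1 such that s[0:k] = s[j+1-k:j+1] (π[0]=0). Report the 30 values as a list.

π[0] = 0
j=1 s[j]='e': π[1]=0 (border '')
j=2 s[j]='f': π[2]=0 (border '')
j=3 s[j]='c': π[3]=0 (border '')
j=4 s[j]='a': π[4]=0 (border '')
j=5 s[j]='a': π[5]=0 (border '')
j=6 s[j]='f': π[6]=0 (border '')
j=7 s[j]='f': π[7]=0 (border '')
j=8 s[j]='c': π[8]=0 (border '')
j=9 s[j]='e': π[9]=0 (border '')
j=10 s[j]='d': π[10]=1 (border 'd')
j=11 s[j]='e': π[11]=2 (border 'de')
j=12 s[j]='a': k: 2→0; π[12]=0 (border '')
j=13 s[j]='f': π[13]=0 (border '')
j=14 s[j]='a': π[14]=0 (border '')
j=15 s[j]='e': π[15]=0 (border '')
j=16 s[j]='d': π[16]=1 (border 'd')
j=17 s[j]='e': π[17]=2 (border 'de')
j=18 s[j]='d': k: 2→0; π[18]=1 (border 'd')
j=19 s[j]='a': k: 1→0; π[19]=0 (border '')
j=20 s[j]='d': π[20]=1 (border 'd')
j=21 s[j]='c': k: 1→0; π[21]=0 (border '')
j=22 s[j]='d': π[22]=1 (border 'd')
j=23 s[j]='e': π[23]=2 (border 'de')
j=24 s[j]='b': k: 2→0; π[24]=0 (border '')
j=25 s[j]='g': π[25]=0 (border '')
j=26 s[j]='b': π[26]=0 (border '')
j=27 s[j]='a': π[27]=0 (border '')
j=28 s[j]='d': π[28]=1 (border 'd')
j=29 s[j]='b': k: 1→0; π[29]=0 (border '')

[0, 0, 0, 0, 0, 0, 0, 0, 0, 0, 1, 2, 0, 0, 0, 0, 1, 2, 1, 0, 1, 0, 1, 2, 0, 0, 0, 0, 1, 0]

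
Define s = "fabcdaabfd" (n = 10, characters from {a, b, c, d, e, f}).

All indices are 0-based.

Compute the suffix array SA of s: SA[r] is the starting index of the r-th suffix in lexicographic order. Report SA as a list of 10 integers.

[5, 1, 6, 2, 7, 3, 9, 4, 0, 8]

rank→(start, suffix):
  0 → (5, 'aabfd')
  1 → (1, 'abcdaabfd')
  2 → (6, 'abfd')
  3 → (2, 'bcdaabfd')
  4 → (7, 'bfd')
  5 → (3, 'cdaabfd')
  6 → (9, 'd')
  7 → (4, 'daabfd')
  8 → (0, 'fabcdaabfd')
  9 → (8, 'fd')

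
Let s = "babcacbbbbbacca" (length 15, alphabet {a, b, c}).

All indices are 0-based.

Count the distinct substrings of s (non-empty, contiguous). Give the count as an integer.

rank→(start, suffix):
  0 → (14, 'a')
  1 → (1, 'abcacbbbbbacca')
  2 → (4, 'acbbbbbacca')
  3 → (11, 'acca')
  4 → (0, 'babcacbbbbbacca')
  5 → (10, 'bacca')
  6 → (9, 'bbacca')
  7 → (8, 'bbbacca')
  8 → (7, 'bbbbacca')
  9 → (6, 'bbbbbacca')
  10 → (2, 'bcacbbbbbacca')
  11 → (13, 'ca')
  12 → (3, 'cacbbbbbacca')
  13 → (5, 'cbbbbbacca')
  14 → (12, 'cca')

SA = [14, 1, 4, 11, 0, 10, 9, 8, 7, 6, 2, 13, 3, 5, 12]
i: (SA[i-1],SA[i]) lcp shared
  1: (14,1) 1 'a'
  2: (1,4) 1 'a'
  3: (4,11) 2 'ac'
  4: (11,0) 0 ''
  5: (0,10) 2 'ba'
  6: (10,9) 1 'b'
  7: (9,8) 2 'bb'
  8: (8,7) 3 'bbb'
  9: (7,6) 4 'bbbb'
  10: (6,2) 1 'b'
  11: (2,13) 0 ''
  12: (13,3) 2 'ca'
  13: (3,5) 1 'c'
  14: (5,12) 1 'c'

n(n+1)/2 = 15·16/2 = 120
Σ LCP = 0 + 1 + 1 + 2 + 0 + 2 + 1 + 2 + 3 + 4 + 1 + 0 + 2 + 1 + 1 = 21
distinct = 120 − 21 = 99

99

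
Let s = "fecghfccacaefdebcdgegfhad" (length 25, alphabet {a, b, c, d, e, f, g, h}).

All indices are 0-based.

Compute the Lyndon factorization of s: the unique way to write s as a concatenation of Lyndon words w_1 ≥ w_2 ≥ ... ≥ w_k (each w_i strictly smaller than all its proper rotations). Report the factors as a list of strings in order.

emit factor 1: 'f' (i=0, period=1)
emit factor 2: 'e' (i=1, period=1)
emit factor 3: 'cghf' (i=2, period=4)
emit factor 4: 'c' (i=6, period=1)
emit factor 5: 'c' (i=7, period=1)
emit factor 6: 'acaefdebcdgegfhad' (i=8, period=17)

["f", "e", "cghf", "c", "c", "acaefdebcdgegfhad"]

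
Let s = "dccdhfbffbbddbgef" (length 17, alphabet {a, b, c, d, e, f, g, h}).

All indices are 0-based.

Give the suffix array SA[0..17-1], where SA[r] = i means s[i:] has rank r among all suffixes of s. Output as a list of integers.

[9, 10, 6, 13, 1, 2, 12, 0, 11, 3, 15, 16, 8, 5, 7, 14, 4]

sorted suffixes:
  #0 SA[0]=9  'bbddbgef'
  #1 SA[1]=10  'bddbgef'
  #2 SA[2]=6  'bffbbddbgef'
  #3 SA[3]=13  'bgef'
  #4 SA[4]=1  'ccdhfbffbbddbgef'
  #5 SA[5]=2  'cdhfbffbbddbgef'
  #6 SA[6]=12  'dbgef'
  #7 SA[7]=0  'dccdhfbffbbddbgef'
  #8 SA[8]=11  'ddbgef'
  #9 SA[9]=3  'dhfbffbbddbgef'
  #10 SA[10]=15  'ef'
  #11 SA[11]=16  'f'
  #12 SA[12]=8  'fbbddbgef'
  #13 SA[13]=5  'fbffbbddbgef'
  #14 SA[14]=7  'ffbbddbgef'
  #15 SA[15]=14  'gef'
  #16 SA[16]=4  'hfbffbbddbgef'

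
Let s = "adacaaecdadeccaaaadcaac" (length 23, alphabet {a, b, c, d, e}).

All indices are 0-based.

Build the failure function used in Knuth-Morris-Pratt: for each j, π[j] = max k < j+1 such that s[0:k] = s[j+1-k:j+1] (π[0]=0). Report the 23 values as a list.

[0, 0, 1, 0, 1, 1, 0, 0, 0, 1, 2, 0, 0, 0, 1, 1, 1, 1, 2, 0, 1, 1, 0]

π[0] = 0
j=1 s[j]='d': π[1]=0 (border '')
j=2 s[j]='a': π[2]=1 (border 'a')
j=3 s[j]='c': k: 1→0; π[3]=0 (border '')
j=4 s[j]='a': π[4]=1 (border 'a')
j=5 s[j]='a': k: 1→0; π[5]=1 (border 'a')
j=6 s[j]='e': k: 1→0; π[6]=0 (border '')
j=7 s[j]='c': π[7]=0 (border '')
j=8 s[j]='d': π[8]=0 (border '')
j=9 s[j]='a': π[9]=1 (border 'a')
j=10 s[j]='d': π[10]=2 (border 'ad')
j=11 s[j]='e': k: 2→0; π[11]=0 (border '')
j=12 s[j]='c': π[12]=0 (border '')
j=13 s[j]='c': π[13]=0 (border '')
j=14 s[j]='a': π[14]=1 (border 'a')
j=15 s[j]='a': k: 1→0; π[15]=1 (border 'a')
j=16 s[j]='a': k: 1→0; π[16]=1 (border 'a')
j=17 s[j]='a': k: 1→0; π[17]=1 (border 'a')
j=18 s[j]='d': π[18]=2 (border 'ad')
j=19 s[j]='c': k: 2→0; π[19]=0 (border '')
j=20 s[j]='a': π[20]=1 (border 'a')
j=21 s[j]='a': k: 1→0; π[21]=1 (border 'a')
j=22 s[j]='c': k: 1→0; π[22]=0 (border '')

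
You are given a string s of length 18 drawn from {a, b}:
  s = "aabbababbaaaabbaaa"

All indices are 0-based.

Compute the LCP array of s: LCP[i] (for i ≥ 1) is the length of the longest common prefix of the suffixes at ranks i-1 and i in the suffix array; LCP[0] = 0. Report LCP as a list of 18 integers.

rank | idx | suffix
   0 |  17 | a
   1 |  16 | aa
   2 |  15 | aaa
   3 |   9 | aaaabbaaa
   4 |  10 | aaabbaaa
   5 |  11 | aabbaaa
   6 |   0 | aabbababbaaaabbaaa
   7 |   4 | ababbaaaabbaaa
   8 |  12 | abbaaa
   9 |   6 | abbaaaabbaaa
  10 |   1 | abbababbaaaabbaaa
  11 |  14 | baaa
  12 |   8 | baaaabbaaa
  13 |   3 | bababbaaaabbaaa
  14 |   5 | babbaaaabbaaa
  15 |  13 | bbaaa
  16 |   7 | bbaaaabbaaa
  17 |   2 | bbababbaaaabbaaa

SA = [17, 16, 15, 9, 10, 11, 0, 4, 12, 6, 1, 14, 8, 3, 5, 13, 7, 2]
rank  pair      lcp
   1  s[17:],s[16:]  1  'a'
   2  s[16:],s[15:]  2  'aa'
   3  s[15:],s[9:]  3  'aaa'
   4  s[9:],s[10:]  3  'aaa'
   5  s[10:],s[11:]  2  'aa'
   6  s[11:],s[0:]  5  'aabba'
   7  s[0:],s[4:]  1  'a'
   8  s[4:],s[12:]  2  'ab'
   9  s[12:],s[6:]  6  'abbaaa'
  10  s[6:],s[1:]  4  'abba'
  11  s[1:],s[14:]  0  ''
  12  s[14:],s[8:]  4  'baaa'
  13  s[8:],s[3:]  2  'ba'
  14  s[3:],s[5:]  3  'bab'
  15  s[5:],s[13:]  1  'b'
  16  s[13:],s[7:]  5  'bbaaa'
  17  s[7:],s[2:]  3  'bba'

[0, 1, 2, 3, 3, 2, 5, 1, 2, 6, 4, 0, 4, 2, 3, 1, 5, 3]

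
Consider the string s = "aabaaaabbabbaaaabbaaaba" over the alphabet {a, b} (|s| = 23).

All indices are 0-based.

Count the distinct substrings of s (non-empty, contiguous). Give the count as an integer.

rank→(start, suffix):
  0 → (22, 'a')
  1 → (12, 'aaaabbaaaba')
  2 → (3, 'aaaabbabbaaaabbaaaba')
  3 → (18, 'aaaba')
  4 → (13, 'aaabbaaaba')
  5 → (4, 'aaabbabbaaaabbaaaba')
  6 → (19, 'aaba')
  7 → (0, 'aabaaaabbabbaaaabbaaaba')
  8 → (14, 'aabbaaaba')
  9 → (5, 'aabbabbaaaabbaaaba')
  10 → (20, 'aba')
  11 → (1, 'abaaaabbabbaaaabbaaaba')
  12 → (9, 'abbaaaabbaaaba')
  13 → (15, 'abbaaaba')
  14 → (6, 'abbabbaaaabbaaaba')
  15 → (21, 'ba')
  16 → (11, 'baaaabbaaaba')
  17 → (2, 'baaaabbabbaaaabbaaaba')
  18 → (17, 'baaaba')
  19 → (8, 'babbaaaabbaaaba')
  20 → (10, 'bbaaaabbaaaba')
  21 → (16, 'bbaaaba')
  22 → (7, 'bbabbaaaabbaaaba')

SA = [22, 12, 3, 18, 13, 4, 19, 0, 14, 5, 20, 1, 9, 15, 6, 21, 11, 2, 17, 8, 10, 16, 7]
rank  pair      lcp
   1  s[22:],s[12:]  1  'a'
   2  s[12:],s[3:]  7  'aaaabba'
   3  s[3:],s[18:]  3  'aaa'
   4  s[18:],s[13:]  4  'aaab'
   5  s[13:],s[4:]  6  'aaabba'
   6  s[4:],s[19:]  2  'aa'
   7  s[19:],s[0:]  4  'aaba'
   8  s[0:],s[14:]  3  'aab'
   9  s[14:],s[5:]  5  'aabba'
  10  s[5:],s[20:]  1  'a'
  11  s[20:],s[1:]  3  'aba'
  12  s[1:],s[9:]  2  'ab'
  13  s[9:],s[15:]  6  'abbaaa'
  14  s[15:],s[6:]  4  'abba'
  15  s[6:],s[21:]  0  ''
  16  s[21:],s[11:]  2  'ba'
  17  s[11:],s[2:]  8  'baaaabba'
  18  s[2:],s[17:]  4  'baaa'
  19  s[17:],s[8:]  2  'ba'
  20  s[8:],s[10:]  1  'b'
  21  s[10:],s[16:]  5  'bbaaa'
  22  s[16:],s[7:]  3  'bba'

n(n+1)/2 = 23·24/2 = 276
Σ LCP = 0 + 1 + 7 + 3 + 4 + 6 + 2 + 4 + 3 + 5 + 1 + 3 + 2 + 6 + 4 + 0 + 2 + 8 + 4 + 2 + 1 + 5 + 3 = 76
distinct = 276 − 76 = 200

200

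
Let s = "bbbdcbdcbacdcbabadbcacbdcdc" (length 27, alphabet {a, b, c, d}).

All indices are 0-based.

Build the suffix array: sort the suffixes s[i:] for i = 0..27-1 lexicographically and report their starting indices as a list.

rank | idx | suffix
   0 |  14 | abadbcacbdcdc
   1 |  20 | acbdcdc
   2 |   9 | acdcbabadbcacbdcdc
   3 |  16 | adbcacbdcdc
   4 |  13 | babadbcacbdcdc
   5 |   8 | bacdcbabadbcacbdcdc
   6 |  15 | badbcacbdcdc
   7 |   0 | bbbdcbdcbacdcbabadbcacbdcdc
   8 |   1 | bbdcbdcbacdcbabadbcacbdcdc
   9 |  18 | bcacbdcdc
  10 |   5 | bdcbacdcbabadbcacbdcdc
  11 |   2 | bdcbdcbacdcbabadbcacbdcdc
  12 |  22 | bdcdc
  13 |  26 | c
  14 |  19 | cacbdcdc
  15 |  12 | cbabadbcacbdcdc
  16 |   7 | cbacdcbabadbcacbdcdc
  17 |   4 | cbdcbacdcbabadbcacbdcdc
  18 |  21 | cbdcdc
  19 |  24 | cdc
  20 |  10 | cdcbabadbcacbdcdc
  21 |  17 | dbcacbdcdc
  22 |  25 | dc
  23 |  11 | dcbabadbcacbdcdc
  24 |   6 | dcbacdcbabadbcacbdcdc
  25 |   3 | dcbdcbacdcbabadbcacbdcdc
  26 |  23 | dcdc

[14, 20, 9, 16, 13, 8, 15, 0, 1, 18, 5, 2, 22, 26, 19, 12, 7, 4, 21, 24, 10, 17, 25, 11, 6, 3, 23]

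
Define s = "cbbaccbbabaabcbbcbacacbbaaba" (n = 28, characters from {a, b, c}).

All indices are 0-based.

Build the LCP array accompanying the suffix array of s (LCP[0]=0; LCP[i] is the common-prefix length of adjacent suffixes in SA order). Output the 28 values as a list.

[0, 1, 3, 1, 3, 2, 1, 2, 2, 0, 2, 4, 2, 2, 3, 1, 3, 3, 2, 1, 3, 0, 1, 2, 4, 4, 3, 1]

rank→(start, suffix):
  0 → (27, 'a')
  1 → (24, 'aaba')
  2 → (10, 'aabcbbcbacacbbaaba')
  3 → (25, 'aba')
  4 → (8, 'abaabcbbcbacacbbaaba')
  5 → (11, 'abcbbcbacacbbaaba')
  6 → (18, 'acacbbaaba')
  7 → (20, 'acbbaaba')
  8 → (3, 'accbbabaabcbbcbacacbbaaba')
  9 → (26, 'ba')
  10 → (23, 'baaba')
  11 → (9, 'baabcbbcbacacbbaaba')
  12 → (7, 'babaabcbbcbacacbbaaba')
  13 → (17, 'bacacbbaaba')
  14 → (2, 'baccbbabaabcbbcbacacbbaaba')
  15 → (22, 'bbaaba')
  16 → (6, 'bbabaabcbbcbacacbbaaba')
  17 → (1, 'bbaccbbabaabcbbcbacacbbaaba')
  18 → (14, 'bbcbacacbbaaba')
  19 → (15, 'bcbacacbbaaba')
  20 → (12, 'bcbbcbacacbbaaba')
  21 → (19, 'cacbbaaba')
  22 → (16, 'cbacacbbaaba')
  23 → (21, 'cbbaaba')
  24 → (5, 'cbbabaabcbbcbacacbbaaba')
  25 → (0, 'cbbaccbbabaabcbbcbacacbbaaba')
  26 → (13, 'cbbcbacacbbaaba')
  27 → (4, 'ccbbabaabcbbcbacacbbaaba')

SA = [27, 24, 10, 25, 8, 11, 18, 20, 3, 26, 23, 9, 7, 17, 2, 22, 6, 1, 14, 15, 12, 19, 16, 21, 5, 0, 13, 4]
[i] adj suffixes → lcp
  [1] 27/24 → 1 ('a')
  [2] 24/10 → 3 ('aab')
  [3] 10/25 → 1 ('a')
  [4] 25/8 → 3 ('aba')
  [5] 8/11 → 2 ('ab')
  [6] 11/18 → 1 ('a')
  [7] 18/20 → 2 ('ac')
  [8] 20/3 → 2 ('ac')
  [9] 3/26 → 0 ('')
  [10] 26/23 → 2 ('ba')
  [11] 23/9 → 4 ('baab')
  [12] 9/7 → 2 ('ba')
  [13] 7/17 → 2 ('ba')
  [14] 17/2 → 3 ('bac')
  [15] 2/22 → 1 ('b')
  [16] 22/6 → 3 ('bba')
  [17] 6/1 → 3 ('bba')
  [18] 1/14 → 2 ('bb')
  [19] 14/15 → 1 ('b')
  [20] 15/12 → 3 ('bcb')
  [21] 12/19 → 0 ('')
  [22] 19/16 → 1 ('c')
  [23] 16/21 → 2 ('cb')
  [24] 21/5 → 4 ('cbba')
  [25] 5/0 → 4 ('cbba')
  [26] 0/13 → 3 ('cbb')
  [27] 13/4 → 1 ('c')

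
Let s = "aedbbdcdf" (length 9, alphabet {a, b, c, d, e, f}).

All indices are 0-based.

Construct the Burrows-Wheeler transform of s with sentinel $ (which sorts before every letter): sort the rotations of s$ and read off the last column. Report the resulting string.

f$dbdebcad

rank  rotation    last
    0  $aedbbdcdf  f
    1  aedbbdcdf$  $
    2  bbdcdf$aed  d
    3  bdcdf$aedb  b
    4  cdf$aedbbd  d
    5  dbbdcdf$ae  e
    6  dcdf$aedbb  b
    7  df$aedbbdc  c
    8  edbbdcdf$a  a
    9  f$aedbbdcd  d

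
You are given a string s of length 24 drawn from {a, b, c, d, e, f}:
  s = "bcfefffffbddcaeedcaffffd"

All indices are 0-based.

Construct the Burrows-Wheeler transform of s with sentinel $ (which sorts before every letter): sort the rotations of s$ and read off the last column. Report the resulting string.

dcc$fddbfdebeafffcfffffae

rank  rotation                   last
    0  $bcfefffffbddcaeedcaffffd  d
    1  aeedcaffffd$bcfefffffbddc  c
    2  affffd$bcfefffffbddcaeedc  c
    3  bcfefffffbddcaeedcaffffd$  $
    4  bddcaeedcaffffd$bcfefffff  f
    5  caeedcaffffd$bcfefffffbdd  d
    6  caffffd$bcfefffffbddcaeed  d
    7  cfefffffbddcaeedcaffffd$b  b
    8  d$bcfefffffbddcaeedcaffff  f
    9  dcaeedcaffffd$bcfefffffbd  d
   10  dcaffffd$bcfefffffbddcaee  e
   11  ddcaeedcaffffd$bcfefffffb  b
   12  edcaffffd$bcfefffffbddcae  e
   13  eedcaffffd$bcfefffffbddca  a
   14  efffffbddcaeedcaffffd$bcf  f
   15  fbddcaeedcaffffd$bcfeffff  f
   16  fd$bcfefffffbddcaeedcafff  f
   17  fefffffbddcaeedcaffffd$bc  c
   18  ffbddcaeedcaffffd$bcfefff  f
   19  ffd$bcfefffffbddcaeedcaff  f
   20  fffbddcaeedcaffffd$bcfeff  f
   21  fffd$bcfefffffbddcaeedcaf  f
   22  ffffbddcaeedcaffffd$bcfef  f
   23  ffffd$bcfefffffbddcaeedca  a
   24  fffffbddcaeedcaffffd$bcfe  e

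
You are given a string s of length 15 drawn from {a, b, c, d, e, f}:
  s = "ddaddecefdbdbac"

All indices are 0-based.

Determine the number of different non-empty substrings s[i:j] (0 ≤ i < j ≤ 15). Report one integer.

sorted suffixes:
  #0 SA[0]=13  'ac'
  #1 SA[1]=2  'addecefdbdbac'
  #2 SA[2]=12  'bac'
  #3 SA[3]=10  'bdbac'
  #4 SA[4]=14  'c'
  #5 SA[5]=6  'cefdbdbac'
  #6 SA[6]=1  'daddecefdbdbac'
  #7 SA[7]=11  'dbac'
  #8 SA[8]=9  'dbdbac'
  #9 SA[9]=0  'ddaddecefdbdbac'
  #10 SA[10]=3  'ddecefdbdbac'
  #11 SA[11]=4  'decefdbdbac'
  #12 SA[12]=5  'ecefdbdbac'
  #13 SA[13]=7  'efdbdbac'
  #14 SA[14]=8  'fdbdbac'

SA = [13, 2, 12, 10, 14, 6, 1, 11, 9, 0, 3, 4, 5, 7, 8]
[i] adj suffixes → lcp
  [1] 13/2 → 1 ('a')
  [2] 2/12 → 0 ('')
  [3] 12/10 → 1 ('b')
  [4] 10/14 → 0 ('')
  [5] 14/6 → 1 ('c')
  [6] 6/1 → 0 ('')
  [7] 1/11 → 1 ('d')
  [8] 11/9 → 2 ('db')
  [9] 9/0 → 1 ('d')
  [10] 0/3 → 2 ('dd')
  [11] 3/4 → 1 ('d')
  [12] 4/5 → 0 ('')
  [13] 5/7 → 1 ('e')
  [14] 7/8 → 0 ('')

n(n+1)/2 = 15·16/2 = 120
Σ LCP = 0 + 1 + 0 + 1 + 0 + 1 + 0 + 1 + 2 + 1 + 2 + 1 + 0 + 1 + 0 = 11
distinct = 120 − 11 = 109

109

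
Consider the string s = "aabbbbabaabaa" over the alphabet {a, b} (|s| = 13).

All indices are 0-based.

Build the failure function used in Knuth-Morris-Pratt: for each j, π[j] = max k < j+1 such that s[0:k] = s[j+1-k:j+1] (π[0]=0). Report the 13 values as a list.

π[0] = 0
j=1 s[j]='a': π[1]=1 (border 'a')
j=2 s[j]='b': k: 1→0; π[2]=0 (border '')
j=3 s[j]='b': π[3]=0 (border '')
j=4 s[j]='b': π[4]=0 (border '')
j=5 s[j]='b': π[5]=0 (border '')
j=6 s[j]='a': π[6]=1 (border 'a')
j=7 s[j]='b': k: 1→0; π[7]=0 (border '')
j=8 s[j]='a': π[8]=1 (border 'a')
j=9 s[j]='a': π[9]=2 (border 'aa')
j=10 s[j]='b': π[10]=3 (border 'aab')
j=11 s[j]='a': k: 3→0; π[11]=1 (border 'a')
j=12 s[j]='a': π[12]=2 (border 'aa')

[0, 1, 0, 0, 0, 0, 1, 0, 1, 2, 3, 1, 2]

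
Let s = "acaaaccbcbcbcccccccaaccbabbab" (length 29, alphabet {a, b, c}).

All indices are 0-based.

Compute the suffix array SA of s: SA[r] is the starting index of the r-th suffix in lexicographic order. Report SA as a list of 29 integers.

sorted suffixes:
  #0 SA[0]=2  'aaaccbcbcbcccccccaaccbabbab'
  #1 SA[1]=19  'aaccbabbab'
  #2 SA[2]=3  'aaccbcbcbcccccccaaccbabbab'
  #3 SA[3]=27  'ab'
  #4 SA[4]=24  'abbab'
  #5 SA[5]=0  'acaaaccbcbcbcccccccaaccbabbab'
  #6 SA[6]=20  'accbabbab'
  #7 SA[7]=4  'accbcbcbcccccccaaccbabbab'
  #8 SA[8]=28  'b'
  #9 SA[9]=26  'bab'
  #10 SA[10]=23  'babbab'
  #11 SA[11]=25  'bbab'
  #12 SA[12]=7  'bcbcbcccccccaaccbabbab'
  #13 SA[13]=9  'bcbcccccccaaccbabbab'
  #14 SA[14]=11  'bcccccccaaccbabbab'
  #15 SA[15]=1  'caaaccbcbcbcccccccaaccbabbab'
  #16 SA[16]=18  'caaccbabbab'
  #17 SA[17]=22  'cbabbab'
  #18 SA[18]=6  'cbcbcbcccccccaaccbabbab'
  #19 SA[19]=8  'cbcbcccccccaaccbabbab'
  #20 SA[20]=10  'cbcccccccaaccbabbab'
  #21 SA[21]=17  'ccaaccbabbab'
  #22 SA[22]=21  'ccbabbab'
  #23 SA[23]=5  'ccbcbcbcccccccaaccbabbab'
  #24 SA[24]=16  'cccaaccbabbab'
  #25 SA[25]=15  'ccccaaccbabbab'
  #26 SA[26]=14  'cccccaaccbabbab'
  #27 SA[27]=13  'ccccccaaccbabbab'
  #28 SA[28]=12  'cccccccaaccbabbab'

[2, 19, 3, 27, 24, 0, 20, 4, 28, 26, 23, 25, 7, 9, 11, 1, 18, 22, 6, 8, 10, 17, 21, 5, 16, 15, 14, 13, 12]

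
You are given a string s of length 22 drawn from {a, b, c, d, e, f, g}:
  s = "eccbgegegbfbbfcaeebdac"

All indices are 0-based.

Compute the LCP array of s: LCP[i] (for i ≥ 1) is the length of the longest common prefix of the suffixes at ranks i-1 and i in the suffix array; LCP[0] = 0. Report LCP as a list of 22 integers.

rank | idx | suffix
   0 |  20 | ac
   1 |  15 | aeebdac
   2 |  11 | bbfcaeebdac
   3 |  18 | bdac
   4 |   9 | bfbbfcaeebdac
   5 |  12 | bfcaeebdac
   6 |   3 | bgegegbfbbfcaeebdac
   7 |  21 | c
   8 |  14 | caeebdac
   9 |   2 | cbgegegbfbbfcaeebdac
  10 |   1 | ccbgegegbfbbfcaeebdac
  11 |  19 | dac
  12 |  17 | ebdac
  13 |   0 | eccbgegegbfbbfcaeebdac
  14 |  16 | eebdac
  15 |   7 | egbfbbfcaeebdac
  16 |   5 | egegbfbbfcaeebdac
  17 |  10 | fbbfcaeebdac
  18 |  13 | fcaeebdac
  19 |   8 | gbfbbfcaeebdac
  20 |   6 | gegbfbbfcaeebdac
  21 |   4 | gegegbfbbfcaeebdac

SA = [20, 15, 11, 18, 9, 12, 3, 21, 14, 2, 1, 19, 17, 0, 16, 7, 5, 10, 13, 8, 6, 4]
i: (SA[i-1],SA[i]) lcp shared
  1: (20,15) 1 'a'
  2: (15,11) 0 ''
  3: (11,18) 1 'b'
  4: (18,9) 1 'b'
  5: (9,12) 2 'bf'
  6: (12,3) 1 'b'
  7: (3,21) 0 ''
  8: (21,14) 1 'c'
  9: (14,2) 1 'c'
  10: (2,1) 1 'c'
  11: (1,19) 0 ''
  12: (19,17) 0 ''
  13: (17,0) 1 'e'
  14: (0,16) 1 'e'
  15: (16,7) 1 'e'
  16: (7,5) 2 'eg'
  17: (5,10) 0 ''
  18: (10,13) 1 'f'
  19: (13,8) 0 ''
  20: (8,6) 1 'g'
  21: (6,4) 3 'geg'

[0, 1, 0, 1, 1, 2, 1, 0, 1, 1, 1, 0, 0, 1, 1, 1, 2, 0, 1, 0, 1, 3]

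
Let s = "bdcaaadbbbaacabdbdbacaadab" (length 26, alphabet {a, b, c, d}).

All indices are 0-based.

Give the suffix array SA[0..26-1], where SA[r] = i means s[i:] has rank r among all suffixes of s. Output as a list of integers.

sorted suffixes:
  #0 SA[0]=3  'aaadbbbaacabdbdbacaadab'
  #1 SA[1]=10  'aacabdbdbacaadab'
  #2 SA[2]=21  'aadab'
  #3 SA[3]=4  'aadbbbaacabdbdbacaadab'
  #4 SA[4]=24  'ab'
  #5 SA[5]=13  'abdbdbacaadab'
  #6 SA[6]=19  'acaadab'
  #7 SA[7]=11  'acabdbdbacaadab'
  #8 SA[8]=22  'adab'
  #9 SA[9]=5  'adbbbaacabdbdbacaadab'
  #10 SA[10]=25  'b'
  #11 SA[11]=9  'baacabdbdbacaadab'
  #12 SA[12]=18  'bacaadab'
  #13 SA[13]=8  'bbaacabdbdbacaadab'
  #14 SA[14]=7  'bbbaacabdbdbacaadab'
  #15 SA[15]=16  'bdbacaadab'
  #16 SA[16]=14  'bdbdbacaadab'
  #17 SA[17]=0  'bdcaaadbbbaacabdbdbacaadab'
  #18 SA[18]=2  'caaadbbbaacabdbdbacaadab'
  #19 SA[19]=20  'caadab'
  #20 SA[20]=12  'cabdbdbacaadab'
  #21 SA[21]=23  'dab'
  #22 SA[22]=17  'dbacaadab'
  #23 SA[23]=6  'dbbbaacabdbdbacaadab'
  #24 SA[24]=15  'dbdbacaadab'
  #25 SA[25]=1  'dcaaadbbbaacabdbdbacaadab'

[3, 10, 21, 4, 24, 13, 19, 11, 22, 5, 25, 9, 18, 8, 7, 16, 14, 0, 2, 20, 12, 23, 17, 6, 15, 1]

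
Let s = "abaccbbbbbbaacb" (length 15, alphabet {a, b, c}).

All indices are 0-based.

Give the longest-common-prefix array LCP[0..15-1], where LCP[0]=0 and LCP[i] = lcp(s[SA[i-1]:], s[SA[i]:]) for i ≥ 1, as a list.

[0, 1, 1, 2, 0, 1, 2, 1, 2, 3, 4, 5, 0, 2, 1]

rank→(start, suffix):
  0 → (11, 'aacb')
  1 → (0, 'abaccbbbbbbaacb')
  2 → (12, 'acb')
  3 → (2, 'accbbbbbbaacb')
  4 → (14, 'b')
  5 → (10, 'baacb')
  6 → (1, 'baccbbbbbbaacb')
  7 → (9, 'bbaacb')
  8 → (8, 'bbbaacb')
  9 → (7, 'bbbbaacb')
  10 → (6, 'bbbbbaacb')
  11 → (5, 'bbbbbbaacb')
  12 → (13, 'cb')
  13 → (4, 'cbbbbbbaacb')
  14 → (3, 'ccbbbbbbaacb')

SA = [11, 0, 12, 2, 14, 10, 1, 9, 8, 7, 6, 5, 13, 4, 3]
rank  pair      lcp
   1  s[11:],s[0:]  1  'a'
   2  s[0:],s[12:]  1  'a'
   3  s[12:],s[2:]  2  'ac'
   4  s[2:],s[14:]  0  ''
   5  s[14:],s[10:]  1  'b'
   6  s[10:],s[1:]  2  'ba'
   7  s[1:],s[9:]  1  'b'
   8  s[9:],s[8:]  2  'bb'
   9  s[8:],s[7:]  3  'bbb'
  10  s[7:],s[6:]  4  'bbbb'
  11  s[6:],s[5:]  5  'bbbbb'
  12  s[5:],s[13:]  0  ''
  13  s[13:],s[4:]  2  'cb'
  14  s[4:],s[3:]  1  'c'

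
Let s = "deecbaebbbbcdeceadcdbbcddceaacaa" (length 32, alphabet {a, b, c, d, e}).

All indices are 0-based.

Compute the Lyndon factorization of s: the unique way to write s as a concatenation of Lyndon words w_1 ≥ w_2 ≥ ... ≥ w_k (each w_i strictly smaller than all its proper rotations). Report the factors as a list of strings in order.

emit factor 1: 'dee' (i=0, period=3)
emit factor 2: 'c' (i=3, period=1)
emit factor 3: 'b' (i=4, period=1)
emit factor 4: 'aebbbbcdece' (i=5, period=11)
emit factor 5: 'adcdbbcddce' (i=16, period=11)
emit factor 6: 'aac' (i=27, period=3)
emit factor 7: 'a' (i=30, period=1)
emit factor 8: 'a' (i=31, period=1)

["dee", "c", "b", "aebbbbcdece", "adcdbbcddce", "aac", "a", "a"]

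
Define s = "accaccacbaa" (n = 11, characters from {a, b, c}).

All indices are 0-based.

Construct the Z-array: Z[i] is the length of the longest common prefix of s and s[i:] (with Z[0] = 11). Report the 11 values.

Z[0]=11
i=1: i≥r, start 0; Z[1]=0
i=2: i≥r, start 0; Z[2]=0
i=3: i≥r, start 0; Z[3]=5 scan→box=[3,8)
i=4: min(r-i=4, Z[1]=0)=0; Z[4]=0
i=5: min(r-i=3, Z[2]=0)=0; Z[5]=0
i=6: min(r-i=2, Z[3]=5)=2; Z[6]=2
i=7: min(r-i=1, Z[4]=0)=0; Z[7]=0
i=8: i≥r, start 0; Z[8]=0
i=9: i≥r, start 0; Z[9]=1 scan→box=[9,10)
i=10: i≥r, start 0; Z[10]=1 scan→box=[10,11)

[11, 0, 0, 5, 0, 0, 2, 0, 0, 1, 1]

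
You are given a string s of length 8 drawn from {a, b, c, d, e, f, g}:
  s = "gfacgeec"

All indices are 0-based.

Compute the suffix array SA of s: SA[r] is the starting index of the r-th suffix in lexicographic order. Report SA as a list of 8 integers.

[2, 7, 3, 6, 5, 1, 4, 0]

rank | idx | suffix
   0 |   2 | acgeec
   1 |   7 | c
   2 |   3 | cgeec
   3 |   6 | ec
   4 |   5 | eec
   5 |   1 | facgeec
   6 |   4 | geec
   7 |   0 | gfacgeec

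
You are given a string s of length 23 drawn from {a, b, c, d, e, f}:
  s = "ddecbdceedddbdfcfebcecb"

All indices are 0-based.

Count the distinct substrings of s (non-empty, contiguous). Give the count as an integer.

sorted suffixes:
  #0 SA[0]=22  'b'
  #1 SA[1]=18  'bcecb'
  #2 SA[2]=4  'bdceedddbdfcfebcecb'
  #3 SA[3]=12  'bdfcfebcecb'
  #4 SA[4]=21  'cb'
  #5 SA[5]=3  'cbdceedddbdfcfebcecb'
  #6 SA[6]=19  'cecb'
  #7 SA[7]=6  'ceedddbdfcfebcecb'
  #8 SA[8]=15  'cfebcecb'
  #9 SA[9]=11  'dbdfcfebcecb'
  #10 SA[10]=5  'dceedddbdfcfebcecb'
  #11 SA[11]=10  'ddbdfcfebcecb'
  #12 SA[12]=9  'dddbdfcfebcecb'
  #13 SA[13]=0  'ddecbdceedddbdfcfebcecb'
  #14 SA[14]=1  'decbdceedddbdfcfebcecb'
  #15 SA[15]=13  'dfcfebcecb'
  #16 SA[16]=17  'ebcecb'
  #17 SA[17]=20  'ecb'
  #18 SA[18]=2  'ecbdceedddbdfcfebcecb'
  #19 SA[19]=8  'edddbdfcfebcecb'
  #20 SA[20]=7  'eedddbdfcfebcecb'
  #21 SA[21]=14  'fcfebcecb'
  #22 SA[22]=16  'febcecb'

SA = [22, 18, 4, 12, 21, 3, 19, 6, 15, 11, 5, 10, 9, 0, 1, 13, 17, 20, 2, 8, 7, 14, 16]
rank  pair      lcp
   1  s[22:],s[18:]  1  'b'
   2  s[18:],s[4:]  1  'b'
   3  s[4:],s[12:]  2  'bd'
   4  s[12:],s[21:]  0  ''
   5  s[21:],s[3:]  2  'cb'
   6  s[3:],s[19:]  1  'c'
   7  s[19:],s[6:]  2  'ce'
   8  s[6:],s[15:]  1  'c'
   9  s[15:],s[11:]  0  ''
  10  s[11:],s[5:]  1  'd'
  11  s[5:],s[10:]  1  'd'
  12  s[10:],s[9:]  2  'dd'
  13  s[9:],s[0:]  2  'dd'
  14  s[0:],s[1:]  1  'd'
  15  s[1:],s[13:]  1  'd'
  16  s[13:],s[17:]  0  ''
  17  s[17:],s[20:]  1  'e'
  18  s[20:],s[2:]  3  'ecb'
  19  s[2:],s[8:]  1  'e'
  20  s[8:],s[7:]  1  'e'
  21  s[7:],s[14:]  0  ''
  22  s[14:],s[16:]  1  'f'

n(n+1)/2 = 23·24/2 = 276
Σ LCP = 0 + 1 + 1 + 2 + 0 + 2 + 1 + 2 + 1 + 0 + 1 + 1 + 2 + 2 + 1 + 1 + 0 + 1 + 3 + 1 + 1 + 0 + 1 = 25
distinct = 276 − 25 = 251

251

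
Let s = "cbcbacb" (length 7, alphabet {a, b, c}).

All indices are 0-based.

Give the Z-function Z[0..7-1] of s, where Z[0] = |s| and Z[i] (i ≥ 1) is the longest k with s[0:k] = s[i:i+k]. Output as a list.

Z[0]=7
i=1: fresh scan; Z[1]=0
i=2: fresh scan; Z[2]=2 scan→box=[2,4)
i=3: min(r-i=1, Z[1]=0)=0; Z[3]=0
i=4: fresh scan; Z[4]=0
i=5: fresh scan; Z[5]=2 scan→box=[5,7)
i=6: min(r-i=1, Z[1]=0)=0; Z[6]=0

[7, 0, 2, 0, 0, 2, 0]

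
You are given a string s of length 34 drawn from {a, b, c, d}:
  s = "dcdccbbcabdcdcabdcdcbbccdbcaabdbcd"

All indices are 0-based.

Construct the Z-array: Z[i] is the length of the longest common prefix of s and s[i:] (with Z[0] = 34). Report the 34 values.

[34, 0, 2, 0, 0, 0, 0, 0, 0, 0, 4, 0, 2, 0, 0, 0, 4, 0, 2, 0, 0, 0, 0, 0, 1, 0, 0, 0, 0, 0, 1, 0, 0, 1]

Z[0]=34
i=1: fresh scan; Z[1]=0
i=2: fresh scan; Z[2]=2 scan→box=[2,4)
i=3: min(r-i=1, Z[1]=0)=0; Z[3]=0
i=4: fresh scan; Z[4]=0
i=5: fresh scan; Z[5]=0
i=6: fresh scan; Z[6]=0
i=7: fresh scan; Z[7]=0
i=8: fresh scan; Z[8]=0
i=9: fresh scan; Z[9]=0
i=10: fresh scan; Z[10]=4 scan→box=[10,14)
i=11: min(r-i=3, Z[1]=0)=0; Z[11]=0
i=12: min(r-i=2, Z[2]=2)=2; Z[12]=2
i=13: min(r-i=1, Z[3]=0)=0; Z[13]=0
i=14: fresh scan; Z[14]=0
i=15: fresh scan; Z[15]=0
i=16: fresh scan; Z[16]=4 scan→box=[16,20)
i=17: min(r-i=3, Z[1]=0)=0; Z[17]=0
i=18: min(r-i=2, Z[2]=2)=2; Z[18]=2
i=19: min(r-i=1, Z[3]=0)=0; Z[19]=0
i=20: fresh scan; Z[20]=0
i=21: fresh scan; Z[21]=0
i=22: fresh scan; Z[22]=0
i=23: fresh scan; Z[23]=0
i=24: fresh scan; Z[24]=1 scan→box=[24,25)
i=25: fresh scan; Z[25]=0
i=26: fresh scan; Z[26]=0
i=27: fresh scan; Z[27]=0
i=28: fresh scan; Z[28]=0
i=29: fresh scan; Z[29]=0
i=30: fresh scan; Z[30]=1 scan→box=[30,31)
i=31: fresh scan; Z[31]=0
i=32: fresh scan; Z[32]=0
i=33: fresh scan; Z[33]=1 scan→box=[33,34)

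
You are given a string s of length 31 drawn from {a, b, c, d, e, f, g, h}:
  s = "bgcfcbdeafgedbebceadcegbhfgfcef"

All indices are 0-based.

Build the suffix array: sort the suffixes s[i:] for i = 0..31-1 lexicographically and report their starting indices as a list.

[18, 8, 15, 5, 13, 0, 23, 4, 16, 28, 20, 2, 12, 19, 6, 17, 7, 14, 11, 29, 21, 30, 3, 27, 9, 25, 22, 1, 10, 26, 24]

rank | idx | suffix
   0 |  18 | adcegbhfgfcef
   1 |   8 | afgedbebceadcegbhfgfcef
   2 |  15 | bceadcegbhfgfcef
   3 |   5 | bdeafgedbebceadcegbhfgfcef
   4 |  13 | bebceadcegbhfgfcef
   5 |   0 | bgcfcbdeafgedbebceadcegbhfgfcef
   6 |  23 | bhfgfcef
   7 |   4 | cbdeafgedbebceadcegbhfgfcef
   8 |  16 | ceadcegbhfgfcef
   9 |  28 | cef
  10 |  20 | cegbhfgfcef
  11 |   2 | cfcbdeafgedbebceadcegbhfgfcef
  12 |  12 | dbebceadcegbhfgfcef
  13 |  19 | dcegbhfgfcef
  14 |   6 | deafgedbebceadcegbhfgfcef
  15 |  17 | eadcegbhfgfcef
  16 |   7 | eafgedbebceadcegbhfgfcef
  17 |  14 | ebceadcegbhfgfcef
  18 |  11 | edbebceadcegbhfgfcef
  19 |  29 | ef
  20 |  21 | egbhfgfcef
  21 |  30 | f
  22 |   3 | fcbdeafgedbebceadcegbhfgfcef
  23 |  27 | fcef
  24 |   9 | fgedbebceadcegbhfgfcef
  25 |  25 | fgfcef
  26 |  22 | gbhfgfcef
  27 |   1 | gcfcbdeafgedbebceadcegbhfgfcef
  28 |  10 | gedbebceadcegbhfgfcef
  29 |  26 | gfcef
  30 |  24 | hfgfcef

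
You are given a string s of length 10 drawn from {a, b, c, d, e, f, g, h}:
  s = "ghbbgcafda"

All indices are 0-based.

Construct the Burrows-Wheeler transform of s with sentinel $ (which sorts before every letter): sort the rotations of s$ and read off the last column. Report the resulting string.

rank  rotation     last
    0  $ghbbgcafda  a
    1  a$ghbbgcafd  d
    2  afda$ghbbgc  c
    3  bbgcafda$gh  h
    4  bgcafda$ghb  b
    5  cafda$ghbbg  g
    6  da$ghbbgcaf  f
    7  fda$ghbbgca  a
    8  gcafda$ghbb  b
    9  ghbbgcafda$  $
   10  hbbgcafda$g  g

adchbgfab$g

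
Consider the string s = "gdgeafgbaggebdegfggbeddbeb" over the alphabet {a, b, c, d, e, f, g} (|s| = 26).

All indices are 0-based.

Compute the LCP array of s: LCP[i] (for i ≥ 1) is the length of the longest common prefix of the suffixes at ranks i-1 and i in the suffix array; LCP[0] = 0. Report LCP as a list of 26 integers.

[0, 1, 0, 1, 1, 1, 2, 0, 1, 1, 1, 0, 1, 2, 1, 1, 0, 2, 0, 2, 1, 1, 2, 1, 1, 2]

sorted suffixes:
  #0 SA[0]=4  'afgbaggebdegfggbeddbeb'
  #1 SA[1]=8  'aggebdegfggbeddbeb'
  #2 SA[2]=25  'b'
  #3 SA[3]=7  'baggebdegfggbeddbeb'
  #4 SA[4]=12  'bdegfggbeddbeb'
  #5 SA[5]=23  'beb'
  #6 SA[6]=19  'beddbeb'
  #7 SA[7]=22  'dbeb'
  #8 SA[8]=21  'ddbeb'
  #9 SA[9]=13  'degfggbeddbeb'
  #10 SA[10]=1  'dgeafgbaggebdegfggbeddbeb'
  #11 SA[11]=3  'eafgbaggebdegfggbeddbeb'
  #12 SA[12]=24  'eb'
  #13 SA[13]=11  'ebdegfggbeddbeb'
  #14 SA[14]=20  'eddbeb'
  #15 SA[15]=14  'egfggbeddbeb'
  #16 SA[16]=5  'fgbaggebdegfggbeddbeb'
  #17 SA[17]=16  'fggbeddbeb'
  #18 SA[18]=6  'gbaggebdegfggbeddbeb'
  #19 SA[19]=18  'gbeddbeb'
  #20 SA[20]=0  'gdgeafgbaggebdegfggbeddbeb'
  #21 SA[21]=2  'geafgbaggebdegfggbeddbeb'
  #22 SA[22]=10  'gebdegfggbeddbeb'
  #23 SA[23]=15  'gfggbeddbeb'
  #24 SA[24]=17  'ggbeddbeb'
  #25 SA[25]=9  'ggebdegfggbeddbeb'

SA = [4, 8, 25, 7, 12, 23, 19, 22, 21, 13, 1, 3, 24, 11, 20, 14, 5, 16, 6, 18, 0, 2, 10, 15, 17, 9]
rank  pair      lcp
   1  s[4:],s[8:]  1  'a'
   2  s[8:],s[25:]  0  ''
   3  s[25:],s[7:]  1  'b'
   4  s[7:],s[12:]  1  'b'
   5  s[12:],s[23:]  1  'b'
   6  s[23:],s[19:]  2  'be'
   7  s[19:],s[22:]  0  ''
   8  s[22:],s[21:]  1  'd'
   9  s[21:],s[13:]  1  'd'
  10  s[13:],s[1:]  1  'd'
  11  s[1:],s[3:]  0  ''
  12  s[3:],s[24:]  1  'e'
  13  s[24:],s[11:]  2  'eb'
  14  s[11:],s[20:]  1  'e'
  15  s[20:],s[14:]  1  'e'
  16  s[14:],s[5:]  0  ''
  17  s[5:],s[16:]  2  'fg'
  18  s[16:],s[6:]  0  ''
  19  s[6:],s[18:]  2  'gb'
  20  s[18:],s[0:]  1  'g'
  21  s[0:],s[2:]  1  'g'
  22  s[2:],s[10:]  2  'ge'
  23  s[10:],s[15:]  1  'g'
  24  s[15:],s[17:]  1  'g'
  25  s[17:],s[9:]  2  'gg'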